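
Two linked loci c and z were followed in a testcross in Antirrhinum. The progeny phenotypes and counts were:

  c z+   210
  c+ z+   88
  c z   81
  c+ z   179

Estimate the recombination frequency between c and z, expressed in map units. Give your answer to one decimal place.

30.3 map units

The two most frequent classes, c+ z (179) and c z+ (210), are the parental types, so the F1 was c+ z / c z+.
The recombinant classes are c+ z+ and c z: 88 + 81 = 169.
Recombination frequency = 169/558 = 0.3029 ≈ 30.3%, i.e. 30.3 map units.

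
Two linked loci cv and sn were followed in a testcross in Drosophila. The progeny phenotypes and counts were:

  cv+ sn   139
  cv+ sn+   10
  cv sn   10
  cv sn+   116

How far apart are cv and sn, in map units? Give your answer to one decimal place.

The two most frequent classes, cv+ sn (139) and cv sn+ (116), are the parental types, so the F1 was cv+ sn / cv sn+.
The recombinant classes are cv+ sn+ and cv sn: 10 + 10 = 20.
Recombination frequency = 20/275 = 0.0727 ≈ 7.3%, i.e. 7.3 map units.

7.3 map units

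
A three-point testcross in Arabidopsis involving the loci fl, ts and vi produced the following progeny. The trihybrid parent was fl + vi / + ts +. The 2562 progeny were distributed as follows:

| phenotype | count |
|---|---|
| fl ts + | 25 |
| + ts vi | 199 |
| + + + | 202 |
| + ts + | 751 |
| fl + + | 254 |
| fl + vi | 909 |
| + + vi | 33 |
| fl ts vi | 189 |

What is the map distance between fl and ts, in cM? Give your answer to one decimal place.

17.5 cM

The two rarest classes, + + vi and fl ts +, are the double crossovers. Comparing them with the parentals, only the fl allele has switched, so fl is the middle locus and the order is vi – fl – ts.
Crossovers in the fl–ts interval produce the single-crossover classes fl ts vi and + + + (189 + 202 = 391) plus the double crossovers (58).
RF(fl–ts) = (391 + 58) / 2562 = 449/2562 = 0.1753 → 17.5 cM.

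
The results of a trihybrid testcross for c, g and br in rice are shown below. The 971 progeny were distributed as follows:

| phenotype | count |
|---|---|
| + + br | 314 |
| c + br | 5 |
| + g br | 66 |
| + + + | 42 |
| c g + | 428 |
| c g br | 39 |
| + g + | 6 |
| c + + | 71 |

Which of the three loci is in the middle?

c

The two most frequent reciprocal classes, c g + and + + br, are the parental types, so the F1 was c g + / + + br.
The two rarest classes, + g + and c + br, are the double crossovers. Comparing them with the parentals, only the c allele has switched, so c is the middle locus and the order is g – c – br.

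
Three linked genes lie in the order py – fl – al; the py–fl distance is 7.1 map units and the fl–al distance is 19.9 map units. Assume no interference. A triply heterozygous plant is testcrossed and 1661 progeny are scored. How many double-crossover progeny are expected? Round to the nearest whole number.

Map distances give recombination frequencies of 0.071 and 0.199 for the two intervals.
With no interference, expected double-crossover frequency = 0.071 × 0.199 = 0.01413.
Expected number = 0.01413 × 1661 = 23.47 ≈ 23.

23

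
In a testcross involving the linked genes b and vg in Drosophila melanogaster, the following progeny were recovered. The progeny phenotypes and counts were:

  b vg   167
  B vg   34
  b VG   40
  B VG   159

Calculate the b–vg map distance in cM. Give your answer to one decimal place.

The two most frequent classes, B VG (159) and b vg (167), are the parental types, so the F1 was B VG / b vg.
The recombinant classes are B vg and b VG: 34 + 40 = 74.
Recombination frequency = 74/400 = 0.1850 ≈ 18.5%, i.e. 18.5 cM.

18.5 cM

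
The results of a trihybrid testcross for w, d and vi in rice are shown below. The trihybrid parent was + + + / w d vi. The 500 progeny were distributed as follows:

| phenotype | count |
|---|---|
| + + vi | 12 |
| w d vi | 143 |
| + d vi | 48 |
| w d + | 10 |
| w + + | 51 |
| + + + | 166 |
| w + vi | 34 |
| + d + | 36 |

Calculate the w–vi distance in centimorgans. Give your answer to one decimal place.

The two rarest classes, + + vi and w d +, are the double crossovers. Comparing them with the parentals, only the vi allele has switched, so vi is the middle locus and the order is w – vi – d.
Crossovers in the w–vi interval produce the single-crossover classes w + + and + d vi (51 + 48 = 99) plus the double crossovers (22).
RF(w–vi) = (99 + 22) / 500 = 121/500 = 0.2420 → 24.2 centimorgans.

24.2 centimorgans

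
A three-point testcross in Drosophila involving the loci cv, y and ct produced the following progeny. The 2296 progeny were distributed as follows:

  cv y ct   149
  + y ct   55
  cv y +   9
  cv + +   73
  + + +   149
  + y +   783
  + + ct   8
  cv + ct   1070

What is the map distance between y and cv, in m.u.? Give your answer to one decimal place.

The two most frequent reciprocal classes, + y + and cv + ct, are the parental types, so the F1 was + y + / cv + ct.
The two rarest classes, cv y + and + + ct, are the double crossovers. Comparing them with the parentals, only the cv allele has switched, so cv is the middle locus and the order is y – cv – ct.
Crossovers in the y–cv interval produce the single-crossover classes + + + and cv y ct (149 + 149 = 298) plus the double crossovers (17).
RF(y–cv) = (298 + 17) / 2296 = 315/2296 = 0.1372 → 13.7 m.u.

13.7 m.u.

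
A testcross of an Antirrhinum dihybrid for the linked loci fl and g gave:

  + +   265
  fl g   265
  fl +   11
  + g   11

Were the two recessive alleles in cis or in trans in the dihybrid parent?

The two most frequent classes are + + (265) and fl g (265); these are the parental (non-recombinant) types.
So the F1 carried + + on one chromosome and fl g on the other — the recessive alleles are on the same chromosome (cis / coupling).

cis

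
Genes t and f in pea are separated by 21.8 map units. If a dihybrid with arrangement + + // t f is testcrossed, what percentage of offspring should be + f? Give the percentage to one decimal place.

10.9%

A map distance of 21.8 map units corresponds to a recombination frequency of 0.218.
The F1 is + + / t f, so + f is a recombinant gamete class with expected frequency r/2 = 0.218/2 = 0.1090.
That is 0.1090 = 10.9% of the progeny.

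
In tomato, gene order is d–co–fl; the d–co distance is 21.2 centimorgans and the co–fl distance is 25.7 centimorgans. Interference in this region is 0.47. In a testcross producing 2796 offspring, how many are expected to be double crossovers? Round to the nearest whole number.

81

Map distances give recombination frequencies of 0.212 and 0.257 for the two intervals.
With interference 0.47 (so coincidence = 0.53), expected double-crossover frequency = 0.212 × 0.257 × 0.53 = 0.02888.
Expected number = 0.02888 × 2796 = 80.74 ≈ 81.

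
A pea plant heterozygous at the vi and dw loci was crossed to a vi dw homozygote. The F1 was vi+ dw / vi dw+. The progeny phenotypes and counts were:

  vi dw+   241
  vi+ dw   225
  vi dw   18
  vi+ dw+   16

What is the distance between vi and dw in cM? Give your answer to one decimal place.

The recombinant classes are vi+ dw+ and vi dw: 16 + 18 = 34.
Recombination frequency = 34/500 = 0.0680 ≈ 6.8%, i.e. 6.8 cM.

6.8 cM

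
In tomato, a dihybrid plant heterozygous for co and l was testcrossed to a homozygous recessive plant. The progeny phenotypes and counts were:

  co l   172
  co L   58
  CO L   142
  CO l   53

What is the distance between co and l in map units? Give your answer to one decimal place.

The two most frequent classes, CO L (142) and co l (172), are the parental types, so the F1 was CO L / co l.
The recombinant classes are CO l and co L: 53 + 58 = 111.
Recombination frequency = 111/425 = 0.2612 ≈ 26.1%, i.e. 26.1 map units.

26.1 map units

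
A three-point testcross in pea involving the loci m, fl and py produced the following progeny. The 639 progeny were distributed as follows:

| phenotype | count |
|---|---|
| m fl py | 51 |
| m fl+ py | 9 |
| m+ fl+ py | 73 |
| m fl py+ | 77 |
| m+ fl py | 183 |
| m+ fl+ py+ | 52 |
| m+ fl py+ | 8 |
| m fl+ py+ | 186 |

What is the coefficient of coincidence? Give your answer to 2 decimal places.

The two most frequent reciprocal classes, m+ fl py and m fl+ py+, are the parental types, so the F1 was m+ fl py / m fl+ py+.
The two rarest classes, m+ fl py+ and m fl+ py, are the double crossovers. Comparing them with the parentals, only the py allele has switched, so py is the middle locus and the order is fl – py – m.
fl–py: (150 + 17)/639 = 0.2613; py–m: (103 + 17)/639 = 0.1878.
Expected DCO frequency = 0.2613 × 0.1878 ≈ 0.04907; observed = 17/639 ≈ 0.02660.
Coefficient of coincidence = 0.02660/0.04907 ≈ 0.54.

0.54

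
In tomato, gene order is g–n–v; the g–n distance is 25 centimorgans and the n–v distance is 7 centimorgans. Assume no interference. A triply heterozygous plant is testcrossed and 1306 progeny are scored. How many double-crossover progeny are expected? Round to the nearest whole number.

Map distances give recombination frequencies of 0.250 and 0.070 for the two intervals.
With no interference, expected double-crossover frequency = 0.250 × 0.070 = 0.01750.
Expected number = 0.01750 × 1306 = 22.86 ≈ 23.

23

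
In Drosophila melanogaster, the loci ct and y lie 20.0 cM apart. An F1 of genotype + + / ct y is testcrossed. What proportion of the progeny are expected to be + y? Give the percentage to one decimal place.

10.0%

A map distance of 20.0 cM corresponds to a recombination frequency of 0.200.
The F1 is + + / ct y, so + y is a recombinant gamete class with expected frequency r/2 = 0.200/2 = 0.1000.
That is 0.1000 = 10.0% of the progeny.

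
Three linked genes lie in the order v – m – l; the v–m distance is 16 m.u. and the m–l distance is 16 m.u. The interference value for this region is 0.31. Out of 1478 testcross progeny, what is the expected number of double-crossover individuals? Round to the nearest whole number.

26

Map distances give recombination frequencies of 0.160 and 0.160 for the two intervals.
With interference 0.31 (so coincidence = 0.69), expected double-crossover frequency = 0.160 × 0.160 × 0.69 = 0.01766.
Expected number = 0.01766 × 1478 = 26.11 ≈ 26.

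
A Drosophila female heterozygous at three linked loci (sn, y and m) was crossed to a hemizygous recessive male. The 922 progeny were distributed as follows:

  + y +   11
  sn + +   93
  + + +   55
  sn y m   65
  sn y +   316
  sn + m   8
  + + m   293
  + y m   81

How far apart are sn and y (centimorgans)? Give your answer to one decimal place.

The two most frequent reciprocal classes, + + m and sn y +, are the parental types, so the F1 was + + m / sn y +.
The two rarest classes, sn + m and + y +, are the double crossovers. Comparing them with the parentals, only the sn allele has switched, so sn is the middle locus and the order is y – sn – m.
Crossovers in the y–sn interval produce the single-crossover classes + y m and sn + + (81 + 93 = 174) plus the double crossovers (19).
RF(y–sn) = (174 + 19) / 922 = 193/922 = 0.2093 → 20.9 centimorgans.

20.9 centimorgans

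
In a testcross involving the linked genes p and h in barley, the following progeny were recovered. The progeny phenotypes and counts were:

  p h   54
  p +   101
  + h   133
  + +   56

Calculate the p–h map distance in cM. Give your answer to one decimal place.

The two most frequent classes, + h (133) and p + (101), are the parental types, so the F1 was + h / p +.
The recombinant classes are + + and p h: 56 + 54 = 110.
Recombination frequency = 110/344 = 0.3198 ≈ 32.0%, i.e. 32.0 cM.

32.0 cM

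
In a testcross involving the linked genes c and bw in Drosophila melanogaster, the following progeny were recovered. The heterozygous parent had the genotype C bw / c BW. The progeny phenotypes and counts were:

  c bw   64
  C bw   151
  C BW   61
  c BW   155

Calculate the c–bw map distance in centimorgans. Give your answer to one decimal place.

29.0 centimorgans

The recombinant classes are C BW and c bw: 61 + 64 = 125.
Recombination frequency = 125/431 = 0.2900 ≈ 29.0%, i.e. 29.0 centimorgans.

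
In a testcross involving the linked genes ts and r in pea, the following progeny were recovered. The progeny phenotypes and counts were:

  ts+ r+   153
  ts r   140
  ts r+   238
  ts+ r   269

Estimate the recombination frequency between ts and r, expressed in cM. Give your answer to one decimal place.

The two most frequent classes, ts+ r (269) and ts r+ (238), are the parental types, so the F1 was ts+ r / ts r+.
The recombinant classes are ts+ r+ and ts r: 153 + 140 = 293.
Recombination frequency = 293/800 = 0.3663 ≈ 36.6%, i.e. 36.6 cM.

36.6 cM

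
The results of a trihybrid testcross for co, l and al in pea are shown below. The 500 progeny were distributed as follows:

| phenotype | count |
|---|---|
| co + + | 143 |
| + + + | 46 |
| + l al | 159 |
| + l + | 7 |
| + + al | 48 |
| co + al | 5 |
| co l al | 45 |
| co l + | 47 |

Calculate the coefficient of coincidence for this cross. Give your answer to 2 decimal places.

0.54

The two most frequent reciprocal classes, + l al and co + +, are the parental types, so the F1 was + l al / co + +.
The two rarest classes, + l + and co + al, are the double crossovers. Comparing them with the parentals, only the al allele has switched, so al is the middle locus and the order is l – al – co.
l–al: (95 + 12)/500 = 0.2140; al–co: (91 + 12)/500 = 0.2060.
Expected DCO frequency = 0.2140 × 0.2060 ≈ 0.04408; observed = 12/500 ≈ 0.02400.
Coefficient of coincidence = 0.02400/0.04408 ≈ 0.54.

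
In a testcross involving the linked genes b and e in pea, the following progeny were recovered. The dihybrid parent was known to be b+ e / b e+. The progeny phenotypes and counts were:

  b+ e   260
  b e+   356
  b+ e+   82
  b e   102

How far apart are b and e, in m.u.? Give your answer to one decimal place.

The recombinant classes are b+ e+ and b e: 82 + 102 = 184.
Recombination frequency = 184/800 = 0.2300 ≈ 23.0%, i.e. 23.0 m.u.

23.0 m.u.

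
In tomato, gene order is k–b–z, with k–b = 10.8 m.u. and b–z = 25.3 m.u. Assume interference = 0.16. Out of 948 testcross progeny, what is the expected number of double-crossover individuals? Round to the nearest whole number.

22

Map distances give recombination frequencies of 0.108 and 0.253 for the two intervals.
With interference 0.16 (so coincidence = 0.84), expected double-crossover frequency = 0.108 × 0.253 × 0.84 = 0.02295.
Expected number = 0.02295 × 948 = 21.76 ≈ 22.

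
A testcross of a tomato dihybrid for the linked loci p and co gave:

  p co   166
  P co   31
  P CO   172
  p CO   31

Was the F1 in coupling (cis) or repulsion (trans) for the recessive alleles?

cis

The two most frequent classes are P CO (172) and p co (166); these are the parental (non-recombinant) types.
So the F1 carried P CO on one chromosome and p co on the other — the recessive alleles are on the same chromosome (cis / coupling).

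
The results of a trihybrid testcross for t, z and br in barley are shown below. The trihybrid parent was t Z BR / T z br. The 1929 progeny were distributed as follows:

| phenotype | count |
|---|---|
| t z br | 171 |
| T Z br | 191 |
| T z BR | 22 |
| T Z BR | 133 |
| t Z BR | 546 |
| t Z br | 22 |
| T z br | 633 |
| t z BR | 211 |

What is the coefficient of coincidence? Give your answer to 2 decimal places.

0.55

The two rarest classes, t Z br and T z BR, are the double crossovers. Comparing them with the parentals, only the br allele has switched, so br is the middle locus and the order is z – br – t.
z–br: (402 + 44)/1929 = 0.2312; br–t: (304 + 44)/1929 = 0.1804.
Expected DCO frequency = 0.2312 × 0.1804 ≈ 0.04171; observed = 44/1929 ≈ 0.02281.
Coefficient of coincidence = 0.02281/0.04171 ≈ 0.55.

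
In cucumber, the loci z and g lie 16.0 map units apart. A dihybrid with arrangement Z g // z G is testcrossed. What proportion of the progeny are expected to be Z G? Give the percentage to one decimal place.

A map distance of 16.0 map units corresponds to a recombination frequency of 0.160.
The F1 is Z g / z G, so Z G is a recombinant gamete class with expected frequency r/2 = 0.160/2 = 0.0800.
That is 0.0800 = 8.0% of the progeny.

8.0%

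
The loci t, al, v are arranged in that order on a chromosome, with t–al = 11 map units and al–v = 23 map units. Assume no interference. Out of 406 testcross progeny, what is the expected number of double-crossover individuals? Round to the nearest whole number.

10

Map distances give recombination frequencies of 0.110 and 0.230 for the two intervals.
With no interference, expected double-crossover frequency = 0.110 × 0.230 = 0.02530.
Expected number = 0.02530 × 406 = 10.27 ≈ 10.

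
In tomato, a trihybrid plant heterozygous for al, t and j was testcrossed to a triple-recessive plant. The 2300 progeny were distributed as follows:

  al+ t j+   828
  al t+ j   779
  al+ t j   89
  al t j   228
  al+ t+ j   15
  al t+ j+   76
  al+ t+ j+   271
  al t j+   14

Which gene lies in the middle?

The two most frequent reciprocal classes, al t+ j and al+ t j+, are the parental types, so the F1 was al t+ j / al+ t j+.
The two rarest classes, al+ t+ j and al t j+, are the double crossovers. Comparing them with the parentals, only the al allele has switched, so al is the middle locus and the order is t – al – j.

al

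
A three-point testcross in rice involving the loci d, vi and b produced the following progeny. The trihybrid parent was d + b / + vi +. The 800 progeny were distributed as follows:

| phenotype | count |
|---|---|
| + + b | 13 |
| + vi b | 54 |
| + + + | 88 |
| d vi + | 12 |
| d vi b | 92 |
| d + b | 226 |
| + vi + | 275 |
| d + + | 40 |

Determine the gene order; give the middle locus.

d

The two rarest classes, + + b and d vi +, are the double crossovers. Comparing them with the parentals, only the d allele has switched, so d is the middle locus and the order is vi – d – b.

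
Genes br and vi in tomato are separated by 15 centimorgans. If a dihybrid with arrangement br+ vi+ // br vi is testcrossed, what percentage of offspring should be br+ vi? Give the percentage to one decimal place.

7.5%

A map distance of 15 centimorgans corresponds to a recombination frequency of 0.150.
The F1 is br+ vi+ / br vi, so br+ vi is a recombinant gamete class with expected frequency r/2 = 0.150/2 = 0.0750.
That is 0.0750 = 7.5% of the progeny.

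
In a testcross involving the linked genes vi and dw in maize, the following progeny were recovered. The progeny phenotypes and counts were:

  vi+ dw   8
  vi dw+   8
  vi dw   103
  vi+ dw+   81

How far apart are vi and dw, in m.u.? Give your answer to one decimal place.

8.0 m.u.

The two most frequent classes, vi+ dw+ (81) and vi dw (103), are the parental types, so the F1 was vi+ dw+ / vi dw.
The recombinant classes are vi+ dw and vi dw+: 8 + 8 = 16.
Recombination frequency = 16/200 = 0.0800 ≈ 8.0%, i.e. 8.0 m.u.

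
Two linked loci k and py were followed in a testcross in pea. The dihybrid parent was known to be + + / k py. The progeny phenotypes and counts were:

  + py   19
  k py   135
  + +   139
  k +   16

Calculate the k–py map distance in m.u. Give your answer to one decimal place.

The recombinant classes are + py and k +: 19 + 16 = 35.
Recombination frequency = 35/309 = 0.1133 ≈ 11.3%, i.e. 11.3 m.u.

11.3 m.u.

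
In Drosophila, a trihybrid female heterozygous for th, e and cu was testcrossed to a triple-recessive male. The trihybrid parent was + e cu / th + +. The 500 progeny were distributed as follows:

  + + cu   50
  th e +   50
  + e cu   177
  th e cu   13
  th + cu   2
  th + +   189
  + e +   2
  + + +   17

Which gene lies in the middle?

The two rarest classes, + e + and th + cu, are the double crossovers. Comparing them with the parentals, only the cu allele has switched, so cu is the middle locus and the order is th – cu – e.

cu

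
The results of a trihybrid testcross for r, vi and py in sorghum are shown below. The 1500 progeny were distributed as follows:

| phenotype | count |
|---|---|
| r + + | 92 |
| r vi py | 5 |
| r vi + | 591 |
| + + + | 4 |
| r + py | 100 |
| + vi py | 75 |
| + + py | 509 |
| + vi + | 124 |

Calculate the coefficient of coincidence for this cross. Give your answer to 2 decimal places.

The two most frequent reciprocal classes, + + py and r vi +, are the parental types, so the F1 was + + py / r vi +.
The two rarest classes, + + + and r vi py, are the double crossovers. Comparing them with the parentals, only the py allele has switched, so py is the middle locus and the order is vi – py – r.
vi–py: (167 + 9)/1500 = 0.1173; py–r: (224 + 9)/1500 = 0.1553.
Expected DCO frequency = 0.1173 × 0.1553 ≈ 0.01822; observed = 9/1500 ≈ 0.00600.
Coefficient of coincidence = 0.00600/0.01822 ≈ 0.33.

0.33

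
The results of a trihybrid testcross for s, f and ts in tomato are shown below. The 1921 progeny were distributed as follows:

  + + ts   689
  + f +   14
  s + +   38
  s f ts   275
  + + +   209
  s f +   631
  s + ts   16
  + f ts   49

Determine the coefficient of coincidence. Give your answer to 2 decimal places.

0.96

The two most frequent reciprocal classes, s f + and + + ts, are the parental types, so the F1 was s f + / + + ts.
The two rarest classes, + f + and s + ts, are the double crossovers. Comparing them with the parentals, only the s allele has switched, so s is the middle locus and the order is ts – s – f.
ts–s: (484 + 30)/1921 = 0.2676; s–f: (87 + 30)/1921 = 0.0609.
Expected DCO frequency = 0.2676 × 0.0609 ≈ 0.01630; observed = 30/1921 ≈ 0.01562.
Coefficient of coincidence = 0.01562/0.01630 ≈ 0.96.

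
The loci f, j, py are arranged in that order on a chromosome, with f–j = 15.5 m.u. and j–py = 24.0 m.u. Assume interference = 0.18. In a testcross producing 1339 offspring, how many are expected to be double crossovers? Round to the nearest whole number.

Map distances give recombination frequencies of 0.155 and 0.240 for the two intervals.
With interference 0.18 (so coincidence = 0.82), expected double-crossover frequency = 0.155 × 0.240 × 0.82 = 0.03050.
Expected number = 0.03050 × 1339 = 40.84 ≈ 41.

41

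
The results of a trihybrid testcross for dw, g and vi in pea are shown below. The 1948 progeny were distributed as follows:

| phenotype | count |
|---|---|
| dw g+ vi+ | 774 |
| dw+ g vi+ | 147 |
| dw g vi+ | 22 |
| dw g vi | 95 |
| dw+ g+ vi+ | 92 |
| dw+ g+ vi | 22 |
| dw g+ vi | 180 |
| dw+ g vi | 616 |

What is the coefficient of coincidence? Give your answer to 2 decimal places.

1.00

The two most frequent reciprocal classes, dw+ g vi and dw g+ vi+, are the parental types, so the F1 was dw+ g vi / dw g+ vi+.
The two rarest classes, dw+ g+ vi and dw g vi+, are the double crossovers. Comparing them with the parentals, only the g allele has switched, so g is the middle locus and the order is dw – g – vi.
dw–g: (187 + 44)/1948 = 0.1186; g–vi: (327 + 44)/1948 = 0.1905.
Expected DCO frequency = 0.1186 × 0.1905 ≈ 0.02259; observed = 44/1948 ≈ 0.02259.
Coefficient of coincidence = 0.02259/0.02259 ≈ 1.00.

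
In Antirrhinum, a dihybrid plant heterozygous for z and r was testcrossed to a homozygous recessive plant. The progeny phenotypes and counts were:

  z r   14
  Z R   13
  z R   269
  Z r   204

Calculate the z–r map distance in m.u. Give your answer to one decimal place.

5.4 m.u.

The two most frequent classes, Z r (204) and z R (269), are the parental types, so the F1 was Z r / z R.
The recombinant classes are Z R and z r: 13 + 14 = 27.
Recombination frequency = 27/500 = 0.0540 ≈ 5.4%, i.e. 5.4 m.u.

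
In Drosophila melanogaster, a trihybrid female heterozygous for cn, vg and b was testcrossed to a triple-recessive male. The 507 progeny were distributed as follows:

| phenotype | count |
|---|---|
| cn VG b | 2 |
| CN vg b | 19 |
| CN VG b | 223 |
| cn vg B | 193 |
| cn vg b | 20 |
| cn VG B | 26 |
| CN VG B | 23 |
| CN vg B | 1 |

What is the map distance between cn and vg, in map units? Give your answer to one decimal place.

9.5 map units

The two most frequent reciprocal classes, CN VG b and cn vg B, are the parental types, so the F1 was CN VG b / cn vg B.
The two rarest classes, cn VG b and CN vg B, are the double crossovers. Comparing them with the parentals, only the cn allele has switched, so cn is the middle locus and the order is b – cn – vg.
Crossovers in the cn–vg interval produce the single-crossover classes CN vg b and cn VG B (19 + 26 = 45) plus the double crossovers (3).
RF(cn–vg) = (45 + 3) / 507 = 48/507 = 0.0947 → 9.5 map units.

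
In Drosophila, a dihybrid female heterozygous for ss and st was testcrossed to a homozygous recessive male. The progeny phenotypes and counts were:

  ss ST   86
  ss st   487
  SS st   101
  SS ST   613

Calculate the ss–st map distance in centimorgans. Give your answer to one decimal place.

14.5 centimorgans

The two most frequent classes, SS ST (613) and ss st (487), are the parental types, so the F1 was SS ST / ss st.
The recombinant classes are SS st and ss ST: 101 + 86 = 187.
Recombination frequency = 187/1287 = 0.1453 ≈ 14.5%, i.e. 14.5 centimorgans.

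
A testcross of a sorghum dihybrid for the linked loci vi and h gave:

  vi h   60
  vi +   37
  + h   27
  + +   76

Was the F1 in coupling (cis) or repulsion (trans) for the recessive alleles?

The two most frequent classes are + + (76) and vi h (60); these are the parental (non-recombinant) types.
So the F1 carried + + on one chromosome and vi h on the other — the recessive alleles are on the same chromosome (cis / coupling).

cis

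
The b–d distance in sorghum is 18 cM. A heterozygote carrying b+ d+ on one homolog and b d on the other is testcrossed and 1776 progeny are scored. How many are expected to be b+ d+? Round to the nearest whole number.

728

A map distance of 18 cM corresponds to a recombination frequency of 0.180.
The F1 is b+ d+ / b d, so b+ d+ is a parental gamete class with expected frequency (1 − r)/2 = 0.820/2 = 0.4100.
Expected number = 0.4100 × 1776 = 728.16 ≈ 728.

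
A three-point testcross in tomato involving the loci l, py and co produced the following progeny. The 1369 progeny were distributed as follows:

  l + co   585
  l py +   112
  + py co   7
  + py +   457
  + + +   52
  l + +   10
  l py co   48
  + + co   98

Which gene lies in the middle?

The two most frequent reciprocal classes, l + co and + py +, are the parental types, so the F1 was l + co / + py +.
The two rarest classes, l + + and + py co, are the double crossovers. Comparing them with the parentals, only the co allele has switched, so co is the middle locus and the order is l – co – py.

co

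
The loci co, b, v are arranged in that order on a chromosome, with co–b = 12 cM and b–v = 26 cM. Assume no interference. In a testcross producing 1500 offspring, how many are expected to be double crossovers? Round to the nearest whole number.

47

Map distances give recombination frequencies of 0.120 and 0.260 for the two intervals.
With no interference, expected double-crossover frequency = 0.120 × 0.260 = 0.03120.
Expected number = 0.03120 × 1500 = 46.80 ≈ 47.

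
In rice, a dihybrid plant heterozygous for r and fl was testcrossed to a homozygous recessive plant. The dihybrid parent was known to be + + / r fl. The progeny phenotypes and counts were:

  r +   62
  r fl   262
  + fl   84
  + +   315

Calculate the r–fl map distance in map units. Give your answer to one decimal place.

20.2 map units

The recombinant classes are + fl and r +: 84 + 62 = 146.
Recombination frequency = 146/723 = 0.2019 ≈ 20.2%, i.e. 20.2 map units.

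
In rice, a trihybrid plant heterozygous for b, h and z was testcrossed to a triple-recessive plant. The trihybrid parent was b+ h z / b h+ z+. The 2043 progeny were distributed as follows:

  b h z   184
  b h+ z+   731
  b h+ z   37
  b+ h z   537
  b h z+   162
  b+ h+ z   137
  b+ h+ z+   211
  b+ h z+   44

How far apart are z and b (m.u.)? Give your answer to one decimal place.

The two rarest classes, b+ h z+ and b h+ z, are the double crossovers. Comparing them with the parentals, only the z allele has switched, so z is the middle locus and the order is b – z – h.
Crossovers in the b–z interval produce the single-crossover classes b h z and b+ h+ z+ (184 + 211 = 395) plus the double crossovers (81).
RF(b–z) = (395 + 81) / 2043 = 476/2043 = 0.2330 → 23.3 m.u.

23.3 m.u.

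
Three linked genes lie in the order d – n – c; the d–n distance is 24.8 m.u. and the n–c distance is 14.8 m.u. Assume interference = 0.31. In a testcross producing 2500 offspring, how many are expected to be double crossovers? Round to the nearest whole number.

63

Map distances give recombination frequencies of 0.248 and 0.148 for the two intervals.
With interference 0.31 (so coincidence = 0.69), expected double-crossover frequency = 0.248 × 0.148 × 0.69 = 0.02533.
Expected number = 0.02533 × 2500 = 63.31 ≈ 63.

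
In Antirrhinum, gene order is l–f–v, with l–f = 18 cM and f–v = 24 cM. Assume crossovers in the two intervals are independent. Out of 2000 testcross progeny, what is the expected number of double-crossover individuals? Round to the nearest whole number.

86

Map distances give recombination frequencies of 0.180 and 0.240 for the two intervals.
With no interference, expected double-crossover frequency = 0.180 × 0.240 = 0.04320.
Expected number = 0.04320 × 2000 = 86.40 ≈ 86.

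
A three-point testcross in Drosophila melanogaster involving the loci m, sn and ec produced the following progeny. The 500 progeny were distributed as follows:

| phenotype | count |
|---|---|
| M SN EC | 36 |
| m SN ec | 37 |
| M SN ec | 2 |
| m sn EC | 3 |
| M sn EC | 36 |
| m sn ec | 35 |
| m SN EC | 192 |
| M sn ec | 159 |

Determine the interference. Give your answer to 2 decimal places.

0.58

The two most frequent reciprocal classes, m SN EC and M sn ec, are the parental types, so the F1 was m SN EC / M sn ec.
The two rarest classes, m sn EC and M SN ec, are the double crossovers. Comparing them with the parentals, only the sn allele has switched, so sn is the middle locus and the order is m – sn – ec.
m–sn: (71 + 5)/500 = 0.1520; sn–ec: (73 + 5)/500 = 0.1560.
Expected DCO frequency = 0.1520 × 0.1560 ≈ 0.02371; observed = 5/500 ≈ 0.01000.
Coefficient of coincidence = 0.01000/0.02371 ≈ 0.42; interference = 1 − 0.42 = 0.58.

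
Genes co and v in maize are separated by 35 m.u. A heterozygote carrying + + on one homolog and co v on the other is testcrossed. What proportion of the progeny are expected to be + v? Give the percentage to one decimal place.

A map distance of 35 m.u. corresponds to a recombination frequency of 0.350.
The F1 is + + / co v, so + v is a recombinant gamete class with expected frequency r/2 = 0.350/2 = 0.1750.
That is 0.1750 = 17.5% of the progeny.

17.5%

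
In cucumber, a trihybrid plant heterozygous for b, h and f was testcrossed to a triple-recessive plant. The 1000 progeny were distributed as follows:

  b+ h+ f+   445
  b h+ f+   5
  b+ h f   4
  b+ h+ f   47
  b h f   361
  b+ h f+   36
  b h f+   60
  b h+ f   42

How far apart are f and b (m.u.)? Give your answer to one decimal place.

The two most frequent reciprocal classes, b+ h+ f+ and b h f, are the parental types, so the F1 was b+ h+ f+ / b h f.
The two rarest classes, b h+ f+ and b+ h f, are the double crossovers. Comparing them with the parentals, only the b allele has switched, so b is the middle locus and the order is f – b – h.
Crossovers in the f–b interval produce the single-crossover classes b+ h+ f and b h f+ (47 + 60 = 107) plus the double crossovers (9).
RF(f–b) = (107 + 9) / 1000 = 116/1000 = 0.1160 → 11.6 m.u.

11.6 m.u.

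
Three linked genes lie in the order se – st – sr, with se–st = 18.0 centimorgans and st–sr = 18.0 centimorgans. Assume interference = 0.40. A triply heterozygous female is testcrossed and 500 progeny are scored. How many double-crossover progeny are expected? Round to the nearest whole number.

Map distances give recombination frequencies of 0.180 and 0.180 for the two intervals.
With interference 0.40 (so coincidence = 0.60), expected double-crossover frequency = 0.180 × 0.180 × 0.60 = 0.01944.
Expected number = 0.01944 × 500 = 9.72 ≈ 10.

10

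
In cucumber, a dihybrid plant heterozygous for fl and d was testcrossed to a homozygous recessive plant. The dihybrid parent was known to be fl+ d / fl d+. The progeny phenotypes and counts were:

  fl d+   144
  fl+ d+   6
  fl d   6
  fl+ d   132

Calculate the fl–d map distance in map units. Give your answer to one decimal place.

4.2 map units

The recombinant classes are fl+ d+ and fl d: 6 + 6 = 12.
Recombination frequency = 12/288 = 0.0417 ≈ 4.2%, i.e. 4.2 map units.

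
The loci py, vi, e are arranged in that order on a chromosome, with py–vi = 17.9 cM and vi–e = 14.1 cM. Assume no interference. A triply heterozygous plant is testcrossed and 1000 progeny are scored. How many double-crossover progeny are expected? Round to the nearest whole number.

25

Map distances give recombination frequencies of 0.179 and 0.141 for the two intervals.
With no interference, expected double-crossover frequency = 0.179 × 0.141 = 0.02524.
Expected number = 0.02524 × 1000 = 25.24 ≈ 25.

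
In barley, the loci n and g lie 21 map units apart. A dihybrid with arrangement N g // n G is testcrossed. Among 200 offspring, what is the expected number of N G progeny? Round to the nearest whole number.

A map distance of 21 map units corresponds to a recombination frequency of 0.210.
The F1 is N g / n G, so N G is a recombinant gamete class with expected frequency r/2 = 0.210/2 = 0.1050.
Expected number = 0.1050 × 200 = 21.00 ≈ 21.

21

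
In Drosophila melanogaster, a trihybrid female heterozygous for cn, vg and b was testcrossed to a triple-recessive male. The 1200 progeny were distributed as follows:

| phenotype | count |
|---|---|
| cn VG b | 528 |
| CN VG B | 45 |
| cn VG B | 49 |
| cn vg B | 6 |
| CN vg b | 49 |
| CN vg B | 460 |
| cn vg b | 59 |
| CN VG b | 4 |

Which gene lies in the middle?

cn

The two most frequent reciprocal classes, CN vg B and cn VG b, are the parental types, so the F1 was CN vg B / cn VG b.
The two rarest classes, cn vg B and CN VG b, are the double crossovers. Comparing them with the parentals, only the cn allele has switched, so cn is the middle locus and the order is b – cn – vg.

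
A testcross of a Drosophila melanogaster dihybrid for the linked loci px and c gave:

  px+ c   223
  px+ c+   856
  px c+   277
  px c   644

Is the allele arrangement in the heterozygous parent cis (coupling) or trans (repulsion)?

cis

The two most frequent classes are px+ c+ (856) and px c (644); these are the parental (non-recombinant) types.
So the F1 carried px+ c+ on one chromosome and px c on the other — the recessive alleles are on the same chromosome (cis / coupling).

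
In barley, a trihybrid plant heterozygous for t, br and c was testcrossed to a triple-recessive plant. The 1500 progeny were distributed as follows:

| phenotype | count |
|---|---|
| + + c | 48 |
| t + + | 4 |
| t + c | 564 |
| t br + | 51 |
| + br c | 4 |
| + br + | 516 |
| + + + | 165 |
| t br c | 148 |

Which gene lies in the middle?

c

The two most frequent reciprocal classes, t + c and + br +, are the parental types, so the F1 was t + c / + br +.
The two rarest classes, t + + and + br c, are the double crossovers. Comparing them with the parentals, only the c allele has switched, so c is the middle locus and the order is t – c – br.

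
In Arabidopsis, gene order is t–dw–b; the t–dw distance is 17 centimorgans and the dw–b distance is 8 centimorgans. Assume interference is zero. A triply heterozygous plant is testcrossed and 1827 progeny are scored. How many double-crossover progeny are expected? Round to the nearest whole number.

25

Map distances give recombination frequencies of 0.170 and 0.080 for the two intervals.
With no interference, expected double-crossover frequency = 0.170 × 0.080 = 0.01360.
Expected number = 0.01360 × 1827 = 24.85 ≈ 25.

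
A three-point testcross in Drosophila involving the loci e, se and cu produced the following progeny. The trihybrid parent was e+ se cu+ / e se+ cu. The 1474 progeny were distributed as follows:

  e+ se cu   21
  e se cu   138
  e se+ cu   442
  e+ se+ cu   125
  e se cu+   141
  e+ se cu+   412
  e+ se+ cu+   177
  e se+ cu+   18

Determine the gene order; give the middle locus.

cu

The two rarest classes, e+ se cu and e se+ cu+, are the double crossovers. Comparing them with the parentals, only the cu allele has switched, so cu is the middle locus and the order is e – cu – se.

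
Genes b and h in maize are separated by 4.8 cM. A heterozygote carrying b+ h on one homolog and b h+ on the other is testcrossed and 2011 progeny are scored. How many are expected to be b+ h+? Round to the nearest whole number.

48

A map distance of 4.8 cM corresponds to a recombination frequency of 0.048.
The F1 is b+ h / b h+, so b+ h+ is a recombinant gamete class with expected frequency r/2 = 0.048/2 = 0.0240.
Expected number = 0.0240 × 2011 = 48.26 ≈ 48.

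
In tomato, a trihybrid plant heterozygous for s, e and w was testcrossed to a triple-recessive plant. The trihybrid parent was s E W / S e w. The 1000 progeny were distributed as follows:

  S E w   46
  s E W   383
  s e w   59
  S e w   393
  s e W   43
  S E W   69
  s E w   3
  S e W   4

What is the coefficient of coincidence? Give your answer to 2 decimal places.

The two rarest classes, s E w and S e W, are the double crossovers. Comparing them with the parentals, only the w allele has switched, so w is the middle locus and the order is e – w – s.
e–w: (89 + 7)/1000 = 0.0960; w–s: (128 + 7)/1000 = 0.1350.
Expected DCO frequency = 0.0960 × 0.1350 ≈ 0.01296; observed = 7/1000 ≈ 0.00700.
Coefficient of coincidence = 0.00700/0.01296 ≈ 0.54.

0.54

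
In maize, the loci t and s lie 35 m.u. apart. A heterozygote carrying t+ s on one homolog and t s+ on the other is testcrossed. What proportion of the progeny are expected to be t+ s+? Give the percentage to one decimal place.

17.5%

A map distance of 35 m.u. corresponds to a recombination frequency of 0.350.
The F1 is t+ s / t s+, so t+ s+ is a recombinant gamete class with expected frequency r/2 = 0.350/2 = 0.1750.
That is 0.1750 = 17.5% of the progeny.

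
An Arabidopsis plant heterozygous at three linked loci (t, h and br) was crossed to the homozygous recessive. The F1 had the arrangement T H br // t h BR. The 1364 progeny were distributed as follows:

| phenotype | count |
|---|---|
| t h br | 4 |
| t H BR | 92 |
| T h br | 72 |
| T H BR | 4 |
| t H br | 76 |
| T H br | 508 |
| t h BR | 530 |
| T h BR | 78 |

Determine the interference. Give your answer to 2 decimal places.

The two rarest classes, T H BR and t h br, are the double crossovers. Comparing them with the parentals, only the br allele has switched, so br is the middle locus and the order is t – br – h.
t–br: (154 + 8)/1364 = 0.1188; br–h: (164 + 8)/1364 = 0.1261.
Expected DCO frequency = 0.1188 × 0.1261 ≈ 0.01498; observed = 8/1364 ≈ 0.00587.
Coefficient of coincidence = 0.00587/0.01498 ≈ 0.39; interference = 1 − 0.39 = 0.61.

0.61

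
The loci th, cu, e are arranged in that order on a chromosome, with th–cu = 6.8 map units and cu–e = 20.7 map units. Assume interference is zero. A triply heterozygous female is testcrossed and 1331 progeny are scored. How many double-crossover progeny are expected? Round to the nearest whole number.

Map distances give recombination frequencies of 0.068 and 0.207 for the two intervals.
With no interference, expected double-crossover frequency = 0.068 × 0.207 = 0.01408.
Expected number = 0.01408 × 1331 = 18.74 ≈ 19.

19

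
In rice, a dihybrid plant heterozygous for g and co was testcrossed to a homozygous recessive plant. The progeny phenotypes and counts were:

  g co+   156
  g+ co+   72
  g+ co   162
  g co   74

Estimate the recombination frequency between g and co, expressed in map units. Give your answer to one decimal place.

The two most frequent classes, g+ co (162) and g co+ (156), are the parental types, so the F1 was g+ co / g co+.
The recombinant classes are g+ co+ and g co: 72 + 74 = 146.
Recombination frequency = 146/464 = 0.3147 ≈ 31.5%, i.e. 31.5 map units.

31.5 map units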